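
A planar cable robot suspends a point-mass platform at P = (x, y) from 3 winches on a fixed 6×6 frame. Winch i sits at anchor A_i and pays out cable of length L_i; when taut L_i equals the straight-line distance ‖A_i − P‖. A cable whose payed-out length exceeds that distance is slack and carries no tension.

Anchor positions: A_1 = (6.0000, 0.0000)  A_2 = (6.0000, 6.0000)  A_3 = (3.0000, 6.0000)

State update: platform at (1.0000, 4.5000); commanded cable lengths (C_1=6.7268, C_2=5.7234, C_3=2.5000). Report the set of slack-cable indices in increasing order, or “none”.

i=1: geometric 6.7268 vs commanded 6.7268 ⇒ taut
i=2: geometric 5.2202 vs commanded 5.7234 ⇒ slack
i=3: geometric 2.5000 vs commanded 2.5000 ⇒ taut

2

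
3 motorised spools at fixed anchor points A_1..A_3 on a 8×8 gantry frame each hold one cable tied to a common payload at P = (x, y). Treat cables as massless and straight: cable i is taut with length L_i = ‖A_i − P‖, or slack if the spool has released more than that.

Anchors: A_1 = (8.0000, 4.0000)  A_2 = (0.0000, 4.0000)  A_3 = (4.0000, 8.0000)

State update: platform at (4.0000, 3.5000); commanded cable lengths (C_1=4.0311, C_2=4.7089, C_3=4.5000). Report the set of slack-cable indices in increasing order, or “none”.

cable 1: L_1 = ‖A_1−P‖ = 4.0311;  C_1 = 4.0311 → taut
cable 2: L_2 = ‖A_2−P‖ = 4.0311;  C_2 = 4.7089 → slack
cable 3: L_3 = ‖A_3−P‖ = 4.5000;  C_3 = 4.5000 → taut

2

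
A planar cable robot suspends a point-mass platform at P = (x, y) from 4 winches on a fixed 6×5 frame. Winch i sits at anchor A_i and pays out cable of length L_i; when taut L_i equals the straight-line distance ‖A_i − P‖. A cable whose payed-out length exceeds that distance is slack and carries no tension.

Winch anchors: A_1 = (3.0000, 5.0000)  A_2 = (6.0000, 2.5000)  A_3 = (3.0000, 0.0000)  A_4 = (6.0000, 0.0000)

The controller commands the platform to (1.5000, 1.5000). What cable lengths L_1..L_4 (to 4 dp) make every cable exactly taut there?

L_1: Δ = A_1−P = (1.5000, 3.5000) → ‖Δ‖ = √14.5000 = 3.8079
L_2: Δ = A_2−P = (4.5000, 1.0000) → ‖Δ‖ = √21.2500 = 4.6098
L_3: Δ = A_3−P = (1.5000, -1.5000) → ‖Δ‖ = √4.5000 = 2.1213
L_4: Δ = A_4−P = (4.5000, -1.5000) → ‖Δ‖ = √22.5000 = 4.7434

(3.8079, 4.6098, 2.1213, 4.7434)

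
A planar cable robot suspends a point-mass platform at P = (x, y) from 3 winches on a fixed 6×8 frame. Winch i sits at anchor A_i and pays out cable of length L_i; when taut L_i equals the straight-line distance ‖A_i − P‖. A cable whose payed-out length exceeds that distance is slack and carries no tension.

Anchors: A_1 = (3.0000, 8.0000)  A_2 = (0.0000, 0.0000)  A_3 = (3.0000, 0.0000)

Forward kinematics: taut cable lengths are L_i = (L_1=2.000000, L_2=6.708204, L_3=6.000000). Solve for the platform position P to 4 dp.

(3.0000, 6.0000)

circle eqns → linear via eq_j − eq_1; set q_j = A_j·A_j − L_j²
q_1 = 9.0000+64.0000−4.0000 = 69.0000
6.0000·x + 16.0000·y = q_1−q_2 = 114.0000
0.0000·x + 16.0000·y = q_1−q_3 = 96.0000
solve first two rows → x=3.0000, y=6.0000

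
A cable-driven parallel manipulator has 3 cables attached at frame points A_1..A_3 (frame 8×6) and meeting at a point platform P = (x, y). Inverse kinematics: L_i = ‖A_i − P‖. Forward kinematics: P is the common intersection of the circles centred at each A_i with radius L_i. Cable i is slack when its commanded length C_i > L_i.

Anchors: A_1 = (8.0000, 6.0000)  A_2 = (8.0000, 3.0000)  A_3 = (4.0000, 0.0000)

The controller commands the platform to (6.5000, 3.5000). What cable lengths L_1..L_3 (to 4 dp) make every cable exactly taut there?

L_1 = √((8.0000−6.5000)² + (6.0000−3.5000)²) = 2.9155
L_2 = √((8.0000−6.5000)² + (3.0000−3.5000)²) = 1.5811
L_3 = √((4.0000−6.5000)² + (0.0000−3.5000)²) = 4.3012

(2.9155, 1.5811, 4.3012)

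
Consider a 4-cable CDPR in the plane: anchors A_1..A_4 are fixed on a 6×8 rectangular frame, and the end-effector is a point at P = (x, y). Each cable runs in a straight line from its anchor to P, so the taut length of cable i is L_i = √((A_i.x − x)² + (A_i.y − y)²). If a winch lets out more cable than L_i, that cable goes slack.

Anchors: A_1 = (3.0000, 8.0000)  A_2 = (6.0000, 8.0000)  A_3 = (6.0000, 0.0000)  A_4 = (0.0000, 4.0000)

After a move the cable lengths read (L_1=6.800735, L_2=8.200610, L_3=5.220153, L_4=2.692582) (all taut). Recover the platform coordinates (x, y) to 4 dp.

circle eqns → linear via eq_j − eq_1; set c_j = A_j·A_j − L_j²
c_1 = 9.0000+64.0000−46.2500 = 26.7500
-6.0000·x + 0.0000·y = c_1−c_2 = -6.0000
-6.0000·x + 16.0000·y = c_1−c_3 = 18.0000
6.0000·x + 8.0000·y = c_1−c_4 = 18.0000
solve first two rows → x=1.0000, y=1.5000
check cable 4: ‖A_4−P‖² = 7.2500 ≈ L_4² = 7.2500 ✓

(1.0000, 1.5000)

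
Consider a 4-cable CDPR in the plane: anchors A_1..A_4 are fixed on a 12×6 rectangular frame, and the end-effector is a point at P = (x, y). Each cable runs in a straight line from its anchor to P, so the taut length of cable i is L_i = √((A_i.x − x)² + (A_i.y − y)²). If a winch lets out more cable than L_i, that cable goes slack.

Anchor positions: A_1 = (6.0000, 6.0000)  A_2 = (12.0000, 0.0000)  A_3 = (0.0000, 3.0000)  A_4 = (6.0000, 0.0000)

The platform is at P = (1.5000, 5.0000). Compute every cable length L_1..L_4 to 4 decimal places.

cable 1: Δx=4.5000, Δy=1.0000; L_1 = √(Δx²+Δy²) = 4.6098
cable 2: Δx=10.5000, Δy=-5.0000; L_2 = √(Δx²+Δy²) = 11.6297
cable 3: Δx=-1.5000, Δy=-2.0000; L_3 = √(Δx²+Δy²) = 2.5000
cable 4: Δx=4.5000, Δy=-5.0000; L_4 = √(Δx²+Δy²) = 6.7268

(4.6098, 11.6297, 2.5000, 6.7268)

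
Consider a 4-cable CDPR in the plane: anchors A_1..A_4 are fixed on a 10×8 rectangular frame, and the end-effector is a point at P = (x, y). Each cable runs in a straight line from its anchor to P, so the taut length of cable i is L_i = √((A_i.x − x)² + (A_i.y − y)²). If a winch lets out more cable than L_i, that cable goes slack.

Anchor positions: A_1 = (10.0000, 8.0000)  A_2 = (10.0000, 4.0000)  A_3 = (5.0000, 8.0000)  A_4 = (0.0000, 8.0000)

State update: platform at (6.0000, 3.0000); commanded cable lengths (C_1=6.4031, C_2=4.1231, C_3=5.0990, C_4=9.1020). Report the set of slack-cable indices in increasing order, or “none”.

cable 1: L_1 = ‖A_1−P‖ = 6.4031;  C_1 = 6.4031 → taut
cable 2: L_2 = ‖A_2−P‖ = 4.1231;  C_2 = 4.1231 → taut
cable 3: L_3 = ‖A_3−P‖ = 5.0990;  C_3 = 5.0990 → taut
cable 4: L_4 = ‖A_4−P‖ = 7.8102;  C_4 = 9.1020 → slack

4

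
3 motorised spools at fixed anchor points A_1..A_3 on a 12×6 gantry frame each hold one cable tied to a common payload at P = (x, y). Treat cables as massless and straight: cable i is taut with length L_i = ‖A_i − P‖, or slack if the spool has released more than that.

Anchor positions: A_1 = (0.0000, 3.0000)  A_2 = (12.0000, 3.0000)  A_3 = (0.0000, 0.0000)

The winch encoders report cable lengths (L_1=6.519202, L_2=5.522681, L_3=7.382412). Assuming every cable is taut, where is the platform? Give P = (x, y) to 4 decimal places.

(6.5000, 3.5000)

expand ‖A_i−P‖²=L_i² and subtract eq 1 (q_i ≔ ‖A_i‖²−L_i²)
q_1 = 0.0000+9.0000−42.5000 = -33.5000
eq1−eq2 → [-24.0000  0.0000]·P = -156.0000
eq1−eq3 → [0.0000  6.0000]·P = 21.0000
2×2 solve → P = (6.5000, 3.5000)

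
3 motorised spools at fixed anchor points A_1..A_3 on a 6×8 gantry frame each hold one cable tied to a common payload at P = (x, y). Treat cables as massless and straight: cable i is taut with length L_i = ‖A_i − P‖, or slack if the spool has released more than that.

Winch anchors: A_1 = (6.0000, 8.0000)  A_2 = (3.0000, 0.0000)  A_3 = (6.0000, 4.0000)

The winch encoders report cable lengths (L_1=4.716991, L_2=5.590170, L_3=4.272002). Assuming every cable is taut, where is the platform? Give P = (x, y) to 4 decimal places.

(2.0000, 5.5000)

each cable: (A_i−P)·(A_i−P) = L_i²; let c_i = ‖A_i‖²−L_i²
c_1 = 36.0000+64.0000−22.2500 = 77.7500
row 1: 6.0000x + 16.0000y = 100.0000  (c_2=-22.2500)
row 2: 0.0000x + 8.0000y = 44.0000  (c_3=33.7500)
Cramer on rows 1–2 → x = 2.0000, y = 5.5000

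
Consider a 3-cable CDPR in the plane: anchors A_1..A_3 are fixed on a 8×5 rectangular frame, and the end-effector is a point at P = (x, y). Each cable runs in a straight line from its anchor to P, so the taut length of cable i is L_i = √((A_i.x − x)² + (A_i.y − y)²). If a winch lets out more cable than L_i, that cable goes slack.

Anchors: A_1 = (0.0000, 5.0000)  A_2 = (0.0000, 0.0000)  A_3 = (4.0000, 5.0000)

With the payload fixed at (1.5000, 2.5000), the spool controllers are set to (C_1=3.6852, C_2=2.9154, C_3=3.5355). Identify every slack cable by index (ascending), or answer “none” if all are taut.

1

i=1: geometric 2.9155 vs commanded 3.6852 ⇒ slack
i=2: geometric 2.9155 vs commanded 2.9154 ⇒ taut
i=3: geometric 3.5355 vs commanded 3.5355 ⇒ taut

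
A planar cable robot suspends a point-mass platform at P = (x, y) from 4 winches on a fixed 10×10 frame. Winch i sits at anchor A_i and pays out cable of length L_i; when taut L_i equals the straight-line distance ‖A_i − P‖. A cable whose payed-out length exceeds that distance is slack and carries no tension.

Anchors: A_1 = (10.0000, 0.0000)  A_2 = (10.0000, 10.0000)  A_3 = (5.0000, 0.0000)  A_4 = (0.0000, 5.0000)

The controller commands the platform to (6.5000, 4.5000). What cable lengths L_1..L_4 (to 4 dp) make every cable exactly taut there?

(5.7009, 6.5192, 4.7434, 6.5192)

cable 1: Δx=3.5000, Δy=-4.5000; L_1 = √(Δx²+Δy²) = 5.7009
cable 2: Δx=3.5000, Δy=5.5000; L_2 = √(Δx²+Δy²) = 6.5192
cable 3: Δx=-1.5000, Δy=-4.5000; L_3 = √(Δx²+Δy²) = 4.7434
cable 4: Δx=-6.5000, Δy=0.5000; L_4 = √(Δx²+Δy²) = 6.5192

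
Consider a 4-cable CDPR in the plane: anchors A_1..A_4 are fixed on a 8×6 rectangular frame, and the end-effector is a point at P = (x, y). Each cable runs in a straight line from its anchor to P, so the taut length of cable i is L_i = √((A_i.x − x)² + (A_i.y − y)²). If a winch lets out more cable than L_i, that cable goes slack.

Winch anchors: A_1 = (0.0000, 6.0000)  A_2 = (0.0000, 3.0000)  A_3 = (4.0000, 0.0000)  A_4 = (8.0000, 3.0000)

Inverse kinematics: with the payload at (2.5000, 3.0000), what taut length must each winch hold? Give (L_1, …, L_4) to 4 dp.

(3.9051, 2.5000, 3.3541, 5.5000)

L_1 = √((0.0000−2.5000)² + (6.0000−3.0000)²) = 3.9051
L_2 = √((0.0000−2.5000)² + (3.0000−3.0000)²) = 2.5000
L_3 = √((4.0000−2.5000)² + (0.0000−3.0000)²) = 3.3541
L_4 = √((8.0000−2.5000)² + (3.0000−3.0000)²) = 5.5000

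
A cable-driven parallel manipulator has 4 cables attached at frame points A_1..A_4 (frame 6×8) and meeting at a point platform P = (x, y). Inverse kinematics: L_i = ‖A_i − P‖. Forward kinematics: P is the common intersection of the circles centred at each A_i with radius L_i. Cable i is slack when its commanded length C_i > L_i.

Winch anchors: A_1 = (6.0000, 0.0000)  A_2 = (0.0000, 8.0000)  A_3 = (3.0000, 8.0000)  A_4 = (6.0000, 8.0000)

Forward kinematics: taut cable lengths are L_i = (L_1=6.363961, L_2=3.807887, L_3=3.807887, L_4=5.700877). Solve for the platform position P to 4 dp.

expand ‖A_i−P‖²=L_i² and subtract eq 1 (c_i ≔ ‖A_i‖²−L_i²)
c_1 = 36.0000+0.0000−40.5000 = -4.5000
eq1−eq2 → [12.0000  -16.0000]·P = -54.0000
eq1−eq3 → [6.0000  -16.0000]·P = -63.0000
eq1−eq4 → [0.0000  -16.0000]·P = -72.0000
2×2 solve → P = (1.5000, 4.5000)
check cable 4: ‖A_4−P‖² = 32.5000 ≈ L_4² = 32.5000 ✓

(1.5000, 4.5000)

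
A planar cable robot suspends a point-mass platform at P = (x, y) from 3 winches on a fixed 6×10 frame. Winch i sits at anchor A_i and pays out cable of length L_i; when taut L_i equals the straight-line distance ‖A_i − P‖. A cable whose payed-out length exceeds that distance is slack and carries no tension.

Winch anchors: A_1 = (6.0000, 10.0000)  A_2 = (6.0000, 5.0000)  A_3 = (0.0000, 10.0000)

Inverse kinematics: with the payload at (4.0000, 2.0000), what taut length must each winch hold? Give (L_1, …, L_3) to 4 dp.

(8.2462, 3.6056, 8.9443)

L_1 = √((6.0000−4.0000)² + (10.0000−2.0000)²) = 8.2462
L_2 = √((6.0000−4.0000)² + (5.0000−2.0000)²) = 3.6056
L_3 = √((0.0000−4.0000)² + (10.0000−2.0000)²) = 8.9443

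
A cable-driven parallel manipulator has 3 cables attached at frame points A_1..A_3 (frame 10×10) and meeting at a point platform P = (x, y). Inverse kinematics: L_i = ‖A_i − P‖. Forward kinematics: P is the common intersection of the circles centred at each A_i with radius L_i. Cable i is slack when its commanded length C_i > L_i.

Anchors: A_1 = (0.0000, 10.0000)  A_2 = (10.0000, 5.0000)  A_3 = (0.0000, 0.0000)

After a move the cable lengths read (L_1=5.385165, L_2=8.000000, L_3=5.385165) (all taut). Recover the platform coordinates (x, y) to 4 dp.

(2.0000, 5.0000)

circle eqns → linear via eq_j − eq_1; set k_j = A_j·A_j − L_j²
k_1 = 0.0000+100.0000−29.0000 = 71.0000
-20.0000·x + 10.0000·y = k_1−k_2 = 10.0000
0.0000·x + 20.0000·y = k_1−k_3 = 100.0000
solve first two rows → x=2.0000, y=5.0000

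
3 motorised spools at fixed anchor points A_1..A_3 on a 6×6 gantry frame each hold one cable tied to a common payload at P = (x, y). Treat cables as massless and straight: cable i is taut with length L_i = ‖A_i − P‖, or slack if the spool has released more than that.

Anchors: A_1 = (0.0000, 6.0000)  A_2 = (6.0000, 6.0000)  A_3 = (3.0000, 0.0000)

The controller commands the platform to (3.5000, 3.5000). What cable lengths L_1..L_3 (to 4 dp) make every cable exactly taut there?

L_1 = √((0.0000−3.5000)² + (6.0000−3.5000)²) = 4.3012
L_2 = √((6.0000−3.5000)² + (6.0000−3.5000)²) = 3.5355
L_3 = √((3.0000−3.5000)² + (0.0000−3.5000)²) = 3.5355

(4.3012, 3.5355, 3.5355)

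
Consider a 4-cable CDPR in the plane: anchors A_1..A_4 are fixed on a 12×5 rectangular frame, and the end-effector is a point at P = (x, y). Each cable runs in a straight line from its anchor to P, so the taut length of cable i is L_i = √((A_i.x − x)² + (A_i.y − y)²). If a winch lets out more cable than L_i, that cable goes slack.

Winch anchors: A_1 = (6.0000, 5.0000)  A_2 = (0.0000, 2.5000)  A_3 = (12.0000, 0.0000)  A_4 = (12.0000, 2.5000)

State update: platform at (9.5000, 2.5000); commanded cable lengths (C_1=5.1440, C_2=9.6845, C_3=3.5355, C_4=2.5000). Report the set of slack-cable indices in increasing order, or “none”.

cable 1: L_1 = ‖A_1−P‖ = 4.3012;  C_1 = 5.1440 → slack
cable 2: L_2 = ‖A_2−P‖ = 9.5000;  C_2 = 9.6845 → slack
cable 3: L_3 = ‖A_3−P‖ = 3.5355;  C_3 = 3.5355 → taut
cable 4: L_4 = ‖A_4−P‖ = 2.5000;  C_4 = 2.5000 → taut

1, 2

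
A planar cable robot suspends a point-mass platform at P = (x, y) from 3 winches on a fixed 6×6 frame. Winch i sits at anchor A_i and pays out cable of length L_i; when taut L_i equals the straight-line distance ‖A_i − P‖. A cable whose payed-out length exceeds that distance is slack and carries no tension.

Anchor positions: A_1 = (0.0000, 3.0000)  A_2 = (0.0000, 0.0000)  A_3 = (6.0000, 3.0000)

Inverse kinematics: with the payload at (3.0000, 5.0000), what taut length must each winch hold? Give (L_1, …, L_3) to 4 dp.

L_1 = √((0.0000−3.0000)² + (3.0000−5.0000)²) = 3.6056
L_2 = √((0.0000−3.0000)² + (0.0000−5.0000)²) = 5.8310
L_3 = √((6.0000−3.0000)² + (3.0000−5.0000)²) = 3.6056

(3.6056, 5.8310, 3.6056)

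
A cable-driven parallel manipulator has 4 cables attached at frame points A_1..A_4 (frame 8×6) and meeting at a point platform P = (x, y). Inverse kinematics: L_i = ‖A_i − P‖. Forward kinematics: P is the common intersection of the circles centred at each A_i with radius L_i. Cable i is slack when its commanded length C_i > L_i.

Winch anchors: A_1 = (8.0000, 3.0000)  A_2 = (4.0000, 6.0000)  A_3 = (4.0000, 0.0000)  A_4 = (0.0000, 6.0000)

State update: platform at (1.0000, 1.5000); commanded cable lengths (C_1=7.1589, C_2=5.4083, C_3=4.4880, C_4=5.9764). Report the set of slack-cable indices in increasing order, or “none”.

3, 4

i=1: geometric 7.1589 vs commanded 7.1589 ⇒ taut
i=2: geometric 5.4083 vs commanded 5.4083 ⇒ taut
i=3: geometric 3.3541 vs commanded 4.4880 ⇒ slack
i=4: geometric 4.6098 vs commanded 5.9764 ⇒ slack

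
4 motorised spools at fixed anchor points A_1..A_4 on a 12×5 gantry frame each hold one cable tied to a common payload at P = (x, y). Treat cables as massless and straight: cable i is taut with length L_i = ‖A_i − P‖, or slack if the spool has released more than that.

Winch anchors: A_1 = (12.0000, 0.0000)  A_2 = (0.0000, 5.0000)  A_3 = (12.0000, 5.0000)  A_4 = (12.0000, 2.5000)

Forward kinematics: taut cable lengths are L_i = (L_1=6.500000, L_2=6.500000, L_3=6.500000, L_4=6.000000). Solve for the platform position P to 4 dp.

(6.0000, 2.5000)

circle eqns → linear via eq_j − eq_1; set k_j = A_j·A_j − L_j²
k_1 = 144.0000+0.0000−42.2500 = 101.7500
24.0000·x − 10.0000·y = k_1−k_2 = 119.0000
0.0000·x − 10.0000·y = k_1−k_3 = -25.0000
0.0000·x − 5.0000·y = k_1−k_4 = -12.5000
solve first two rows → x=6.0000, y=2.5000
check cable 4: ‖A_4−P‖² = 36.0000 ≈ L_4² = 36.0000 ✓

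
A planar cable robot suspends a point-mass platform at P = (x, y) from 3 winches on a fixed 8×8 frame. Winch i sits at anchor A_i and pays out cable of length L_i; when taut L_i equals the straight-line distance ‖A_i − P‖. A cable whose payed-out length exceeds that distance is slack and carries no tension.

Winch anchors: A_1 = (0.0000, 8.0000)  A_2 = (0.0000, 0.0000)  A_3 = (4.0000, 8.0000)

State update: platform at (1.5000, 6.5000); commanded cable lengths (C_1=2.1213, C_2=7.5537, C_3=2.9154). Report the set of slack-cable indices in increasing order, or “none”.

i=1: geometric 2.1213 vs commanded 2.1213 ⇒ taut
i=2: geometric 6.6708 vs commanded 7.5537 ⇒ slack
i=3: geometric 2.9155 vs commanded 2.9154 ⇒ taut

2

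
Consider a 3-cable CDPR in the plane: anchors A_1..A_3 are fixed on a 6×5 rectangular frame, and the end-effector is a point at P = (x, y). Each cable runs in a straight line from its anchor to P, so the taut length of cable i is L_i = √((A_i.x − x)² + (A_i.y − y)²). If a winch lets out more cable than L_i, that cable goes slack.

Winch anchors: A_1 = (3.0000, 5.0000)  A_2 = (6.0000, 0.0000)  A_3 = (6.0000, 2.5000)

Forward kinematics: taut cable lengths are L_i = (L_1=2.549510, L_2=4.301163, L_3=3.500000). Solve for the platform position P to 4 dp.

(2.5000, 2.5000)

circle eqns → linear via eq_j − eq_1; set c_j = A_j·A_j − L_j²
c_1 = 9.0000+25.0000−6.5000 = 27.5000
-6.0000·x + 10.0000·y = c_1−c_2 = 10.0000
-6.0000·x + 5.0000·y = c_1−c_3 = -2.5000
solve first two rows → x=2.5000, y=2.5000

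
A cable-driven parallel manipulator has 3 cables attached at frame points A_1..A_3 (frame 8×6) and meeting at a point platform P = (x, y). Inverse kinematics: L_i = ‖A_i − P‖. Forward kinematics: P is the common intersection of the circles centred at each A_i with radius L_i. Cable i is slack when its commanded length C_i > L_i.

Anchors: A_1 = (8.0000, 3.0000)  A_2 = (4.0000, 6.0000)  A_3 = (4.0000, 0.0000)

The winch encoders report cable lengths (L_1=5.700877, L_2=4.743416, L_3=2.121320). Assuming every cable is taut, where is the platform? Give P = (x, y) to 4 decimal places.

(2.5000, 1.5000)

expand ‖A_i−P‖²=L_i² and subtract eq 1 (q_i ≔ ‖A_i‖²−L_i²)
q_1 = 64.0000+9.0000−32.5000 = 40.5000
eq1−eq2 → [8.0000  -6.0000]·P = 11.0000
eq1−eq3 → [8.0000  6.0000]·P = 29.0000
2×2 solve → P = (2.5000, 1.5000)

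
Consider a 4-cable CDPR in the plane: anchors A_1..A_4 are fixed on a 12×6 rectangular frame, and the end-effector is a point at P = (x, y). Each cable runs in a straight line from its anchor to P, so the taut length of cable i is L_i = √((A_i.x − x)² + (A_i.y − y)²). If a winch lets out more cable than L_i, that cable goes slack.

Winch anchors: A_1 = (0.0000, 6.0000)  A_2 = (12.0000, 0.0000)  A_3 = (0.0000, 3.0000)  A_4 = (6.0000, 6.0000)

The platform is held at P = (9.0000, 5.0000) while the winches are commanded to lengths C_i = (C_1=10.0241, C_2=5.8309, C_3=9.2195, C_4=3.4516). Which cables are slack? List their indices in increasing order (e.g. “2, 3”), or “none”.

1, 4

cable 1: √((-9.0000)²+(1.0000)²)=9.0554, C_1=10.0241: slack
cable 2: √((3.0000)²+(-5.0000)²)=5.8310, C_2=5.8309: taut
cable 3: √((-9.0000)²+(-2.0000)²)=9.2195, C_3=9.2195: taut
cable 4: √((-3.0000)²+(1.0000)²)=3.1623, C_4=3.4516: slack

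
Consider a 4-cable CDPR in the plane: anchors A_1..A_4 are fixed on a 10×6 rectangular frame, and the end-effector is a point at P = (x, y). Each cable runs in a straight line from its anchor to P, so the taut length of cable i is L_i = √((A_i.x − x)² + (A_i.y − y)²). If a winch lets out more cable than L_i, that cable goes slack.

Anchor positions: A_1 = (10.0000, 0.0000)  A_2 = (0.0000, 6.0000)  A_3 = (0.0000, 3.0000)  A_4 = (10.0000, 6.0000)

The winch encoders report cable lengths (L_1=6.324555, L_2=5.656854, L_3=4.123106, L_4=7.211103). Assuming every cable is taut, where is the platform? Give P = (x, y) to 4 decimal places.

circle eqns → linear via eq_j − eq_1; set q_j = A_j·A_j − L_j²
q_1 = 100.0000+0.0000−40.0000 = 60.0000
20.0000·x − 12.0000·y = q_1−q_2 = 56.0000
20.0000·x − 6.0000·y = q_1−q_3 = 68.0000
0.0000·x − 12.0000·y = q_1−q_4 = -24.0000
solve first two rows → x=4.0000, y=2.0000
check cable 4: ‖A_4−P‖² = 52.0000 ≈ L_4² = 52.0000 ✓

(4.0000, 2.0000)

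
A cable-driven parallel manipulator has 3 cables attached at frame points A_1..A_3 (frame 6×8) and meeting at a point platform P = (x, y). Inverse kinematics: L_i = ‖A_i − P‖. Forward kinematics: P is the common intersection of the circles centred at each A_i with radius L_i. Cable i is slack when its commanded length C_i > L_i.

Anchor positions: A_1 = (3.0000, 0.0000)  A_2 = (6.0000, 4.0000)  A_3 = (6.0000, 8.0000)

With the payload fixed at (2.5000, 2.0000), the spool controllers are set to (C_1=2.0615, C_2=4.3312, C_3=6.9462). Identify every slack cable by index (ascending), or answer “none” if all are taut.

cable 1: L_1 = ‖A_1−P‖ = 2.0616;  C_1 = 2.0615 → taut
cable 2: L_2 = ‖A_2−P‖ = 4.0311;  C_2 = 4.3312 → slack
cable 3: L_3 = ‖A_3−P‖ = 6.9462;  C_3 = 6.9462 → taut

2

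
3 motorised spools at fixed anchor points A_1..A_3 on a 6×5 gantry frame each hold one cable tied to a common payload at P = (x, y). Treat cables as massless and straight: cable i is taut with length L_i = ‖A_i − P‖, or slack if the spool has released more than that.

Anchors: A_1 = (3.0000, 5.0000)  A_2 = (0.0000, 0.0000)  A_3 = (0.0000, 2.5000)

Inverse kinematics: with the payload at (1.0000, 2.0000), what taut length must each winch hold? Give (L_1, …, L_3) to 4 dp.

(3.6056, 2.2361, 1.1180)

cable 1: Δx=2.0000, Δy=3.0000; L_1 = √(Δx²+Δy²) = 3.6056
cable 2: Δx=-1.0000, Δy=-2.0000; L_2 = √(Δx²+Δy²) = 2.2361
cable 3: Δx=-1.0000, Δy=0.5000; L_3 = √(Δx²+Δy²) = 1.1180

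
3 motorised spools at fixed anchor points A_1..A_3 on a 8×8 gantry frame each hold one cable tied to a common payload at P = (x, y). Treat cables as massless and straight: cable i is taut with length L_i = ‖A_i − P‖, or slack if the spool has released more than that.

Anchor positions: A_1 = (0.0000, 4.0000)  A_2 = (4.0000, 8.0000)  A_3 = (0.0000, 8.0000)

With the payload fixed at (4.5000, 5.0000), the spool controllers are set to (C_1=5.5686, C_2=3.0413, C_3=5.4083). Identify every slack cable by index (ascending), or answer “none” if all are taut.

i=1: geometric 4.6098 vs commanded 5.5686 ⇒ slack
i=2: geometric 3.0414 vs commanded 3.0413 ⇒ taut
i=3: geometric 5.4083 vs commanded 5.4083 ⇒ taut

1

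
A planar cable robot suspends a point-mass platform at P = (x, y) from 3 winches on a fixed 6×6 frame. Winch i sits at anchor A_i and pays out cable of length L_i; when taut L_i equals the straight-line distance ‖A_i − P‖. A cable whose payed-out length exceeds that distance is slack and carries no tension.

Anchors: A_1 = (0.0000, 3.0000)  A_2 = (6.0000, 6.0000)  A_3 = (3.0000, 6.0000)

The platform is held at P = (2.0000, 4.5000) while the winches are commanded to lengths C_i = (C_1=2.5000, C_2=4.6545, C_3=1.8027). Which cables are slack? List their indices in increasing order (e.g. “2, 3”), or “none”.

2

cable 1: L_1 = ‖A_1−P‖ = 2.5000;  C_1 = 2.5000 → taut
cable 2: L_2 = ‖A_2−P‖ = 4.2720;  C_2 = 4.6545 → slack
cable 3: L_3 = ‖A_3−P‖ = 1.8028;  C_3 = 1.8027 → taut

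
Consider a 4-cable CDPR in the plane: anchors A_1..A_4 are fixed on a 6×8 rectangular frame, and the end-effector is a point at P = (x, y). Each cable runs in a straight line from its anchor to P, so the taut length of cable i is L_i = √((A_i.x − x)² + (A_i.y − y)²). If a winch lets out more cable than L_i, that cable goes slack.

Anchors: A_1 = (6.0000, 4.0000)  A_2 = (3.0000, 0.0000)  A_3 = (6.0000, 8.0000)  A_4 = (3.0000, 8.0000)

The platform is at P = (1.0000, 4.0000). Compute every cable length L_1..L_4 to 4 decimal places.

(5.0000, 4.4721, 6.4031, 4.4721)

L_1 = √((6.0000−1.0000)² + (4.0000−4.0000)²) = 5.0000
L_2 = √((3.0000−1.0000)² + (0.0000−4.0000)²) = 4.4721
L_3 = √((6.0000−1.0000)² + (8.0000−4.0000)²) = 6.4031
L_4 = √((3.0000−1.0000)² + (8.0000−4.0000)²) = 4.4721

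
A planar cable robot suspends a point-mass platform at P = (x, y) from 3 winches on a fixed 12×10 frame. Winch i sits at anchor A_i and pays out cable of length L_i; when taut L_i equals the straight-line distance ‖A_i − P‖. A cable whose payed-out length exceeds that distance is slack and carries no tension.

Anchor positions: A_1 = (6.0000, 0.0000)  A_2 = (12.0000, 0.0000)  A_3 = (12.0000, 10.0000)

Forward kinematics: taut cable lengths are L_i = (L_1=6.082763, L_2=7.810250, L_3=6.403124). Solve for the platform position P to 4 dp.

circle eqns → linear via eq_j − eq_1; set k_j = A_j·A_j − L_j²
k_1 = 36.0000+0.0000−37.0000 = -1.0000
-12.0000·x + 0.0000·y = k_1−k_2 = -84.0000
-12.0000·x − 20.0000·y = k_1−k_3 = -204.0000
solve first two rows → x=7.0000, y=6.0000

(7.0000, 6.0000)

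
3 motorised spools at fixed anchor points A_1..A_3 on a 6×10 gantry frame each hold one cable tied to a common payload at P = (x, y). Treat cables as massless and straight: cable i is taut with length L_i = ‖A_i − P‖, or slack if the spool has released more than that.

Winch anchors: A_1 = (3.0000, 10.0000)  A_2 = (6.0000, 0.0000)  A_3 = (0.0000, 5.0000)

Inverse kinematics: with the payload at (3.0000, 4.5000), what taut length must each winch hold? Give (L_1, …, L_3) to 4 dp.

cable 1: Δx=0.0000, Δy=5.5000; L_1 = √(Δx²+Δy²) = 5.5000
cable 2: Δx=3.0000, Δy=-4.5000; L_2 = √(Δx²+Δy²) = 5.4083
cable 3: Δx=-3.0000, Δy=0.5000; L_3 = √(Δx²+Δy²) = 3.0414

(5.5000, 5.4083, 3.0414)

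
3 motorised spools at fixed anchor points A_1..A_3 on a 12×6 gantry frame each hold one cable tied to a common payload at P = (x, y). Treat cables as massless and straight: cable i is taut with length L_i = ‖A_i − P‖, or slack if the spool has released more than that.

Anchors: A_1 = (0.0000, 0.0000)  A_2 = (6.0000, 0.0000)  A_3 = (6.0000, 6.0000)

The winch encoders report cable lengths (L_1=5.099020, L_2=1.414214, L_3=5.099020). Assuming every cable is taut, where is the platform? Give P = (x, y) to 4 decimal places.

(5.0000, 1.0000)

expand ‖A_i−P‖²=L_i² and subtract eq 1 (c_i ≔ ‖A_i‖²−L_i²)
c_1 = 0.0000+0.0000−26.0000 = -26.0000
eq1−eq2 → [-12.0000  0.0000]·P = -60.0000
eq1−eq3 → [-12.0000  -12.0000]·P = -72.0000
2×2 solve → P = (5.0000, 1.0000)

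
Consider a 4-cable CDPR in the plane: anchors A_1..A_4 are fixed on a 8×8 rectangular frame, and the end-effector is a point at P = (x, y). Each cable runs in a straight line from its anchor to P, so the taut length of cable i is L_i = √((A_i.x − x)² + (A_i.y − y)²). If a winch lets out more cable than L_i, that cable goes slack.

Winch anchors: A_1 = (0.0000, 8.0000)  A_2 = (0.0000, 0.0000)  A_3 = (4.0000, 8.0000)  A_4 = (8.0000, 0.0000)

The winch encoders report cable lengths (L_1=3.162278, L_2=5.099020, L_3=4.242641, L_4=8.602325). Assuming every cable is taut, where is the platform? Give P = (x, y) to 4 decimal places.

circle eqns → linear via eq_j − eq_1; set k_j = A_j·A_j − L_j²
k_1 = 0.0000+64.0000−10.0000 = 54.0000
0.0000·x + 16.0000·y = k_1−k_2 = 80.0000
-8.0000·x + 0.0000·y = k_1−k_3 = -8.0000
-16.0000·x + 16.0000·y = k_1−k_4 = 64.0000
solve first two rows → x=1.0000, y=5.0000
check cable 4: ‖A_4−P‖² = 74.0000 ≈ L_4² = 74.0000 ✓

(1.0000, 5.0000)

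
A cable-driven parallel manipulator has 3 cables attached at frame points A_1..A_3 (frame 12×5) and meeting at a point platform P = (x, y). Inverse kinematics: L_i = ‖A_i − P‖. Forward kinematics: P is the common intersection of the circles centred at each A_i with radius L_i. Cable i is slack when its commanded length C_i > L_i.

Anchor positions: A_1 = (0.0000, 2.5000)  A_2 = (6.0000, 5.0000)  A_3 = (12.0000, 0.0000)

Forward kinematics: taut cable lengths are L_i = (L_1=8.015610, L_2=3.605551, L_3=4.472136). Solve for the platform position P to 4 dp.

(8.0000, 2.0000)

each cable: (A_i−P)·(A_i−P) = L_i²; let c_i = ‖A_i‖²−L_i²
c_1 = 0.0000+6.2500−64.2500 = -58.0000
row 1: -12.0000x − 5.0000y = -106.0000  (c_2=48.0000)
row 2: -24.0000x + 5.0000y = -182.0000  (c_3=124.0000)
Cramer on rows 1–2 → x = 8.0000, y = 2.0000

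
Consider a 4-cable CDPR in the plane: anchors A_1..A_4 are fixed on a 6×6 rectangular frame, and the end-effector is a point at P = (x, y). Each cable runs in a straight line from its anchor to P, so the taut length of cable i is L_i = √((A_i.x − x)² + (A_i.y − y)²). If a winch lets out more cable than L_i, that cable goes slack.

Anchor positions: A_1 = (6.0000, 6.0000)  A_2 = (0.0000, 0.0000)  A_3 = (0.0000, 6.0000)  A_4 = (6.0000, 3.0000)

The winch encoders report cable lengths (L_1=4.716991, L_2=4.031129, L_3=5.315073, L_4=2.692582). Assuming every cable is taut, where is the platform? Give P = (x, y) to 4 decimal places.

(3.5000, 2.0000)

each cable: (A_i−P)·(A_i−P) = L_i²; let c_i = ‖A_i‖²−L_i²
c_1 = 36.0000+36.0000−22.2500 = 49.7500
row 1: 12.0000x + 12.0000y = 66.0000  (c_2=-16.2500)
row 2: 12.0000x + 0.0000y = 42.0000  (c_3=7.7500)
row 3: 0.0000x + 6.0000y = 12.0000  (c_4=37.7500)
Cramer on rows 1–2 → x = 3.5000, y = 2.0000
check cable 4: ‖A_4−P‖² = 7.2500 ≈ L_4² = 7.2500 ✓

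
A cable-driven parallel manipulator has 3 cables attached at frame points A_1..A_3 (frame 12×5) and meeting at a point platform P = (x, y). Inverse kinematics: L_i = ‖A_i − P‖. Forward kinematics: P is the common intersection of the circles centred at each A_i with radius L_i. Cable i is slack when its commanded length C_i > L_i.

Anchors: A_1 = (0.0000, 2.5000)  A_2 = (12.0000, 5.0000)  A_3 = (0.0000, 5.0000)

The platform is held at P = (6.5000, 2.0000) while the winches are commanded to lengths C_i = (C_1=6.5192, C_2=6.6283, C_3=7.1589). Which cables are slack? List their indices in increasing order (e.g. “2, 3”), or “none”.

i=1: geometric 6.5192 vs commanded 6.5192 ⇒ taut
i=2: geometric 6.2650 vs commanded 6.6283 ⇒ slack
i=3: geometric 7.1589 vs commanded 7.1589 ⇒ taut

2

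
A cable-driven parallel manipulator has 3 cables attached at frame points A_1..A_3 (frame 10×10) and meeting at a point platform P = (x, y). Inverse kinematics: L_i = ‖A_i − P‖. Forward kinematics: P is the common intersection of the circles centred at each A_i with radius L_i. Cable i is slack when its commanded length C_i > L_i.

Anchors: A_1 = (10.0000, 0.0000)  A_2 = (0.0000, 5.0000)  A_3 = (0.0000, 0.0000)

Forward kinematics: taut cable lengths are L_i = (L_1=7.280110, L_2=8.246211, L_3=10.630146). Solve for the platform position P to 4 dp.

expand ‖A_i−P‖²=L_i² and subtract eq 1 (q_i ≔ ‖A_i‖²−L_i²)
q_1 = 100.0000+0.0000−53.0000 = 47.0000
eq1−eq2 → [20.0000  -10.0000]·P = 90.0000
eq1−eq3 → [20.0000  0.0000]·P = 160.0000
2×2 solve → P = (8.0000, 7.0000)

(8.0000, 7.0000)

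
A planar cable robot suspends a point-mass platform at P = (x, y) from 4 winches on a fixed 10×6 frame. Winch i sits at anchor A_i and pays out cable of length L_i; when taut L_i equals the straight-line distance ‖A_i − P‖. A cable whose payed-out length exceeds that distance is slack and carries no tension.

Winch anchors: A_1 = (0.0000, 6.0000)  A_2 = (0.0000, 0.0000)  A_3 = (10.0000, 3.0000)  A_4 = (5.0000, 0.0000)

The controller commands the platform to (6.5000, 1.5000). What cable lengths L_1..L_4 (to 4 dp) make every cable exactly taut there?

(7.9057, 6.6708, 3.8079, 2.1213)

L_1 = √((0.0000−6.5000)² + (6.0000−1.5000)²) = 7.9057
L_2 = √((0.0000−6.5000)² + (0.0000−1.5000)²) = 6.6708
L_3 = √((10.0000−6.5000)² + (3.0000−1.5000)²) = 3.8079
L_4 = √((5.0000−6.5000)² + (0.0000−1.5000)²) = 2.1213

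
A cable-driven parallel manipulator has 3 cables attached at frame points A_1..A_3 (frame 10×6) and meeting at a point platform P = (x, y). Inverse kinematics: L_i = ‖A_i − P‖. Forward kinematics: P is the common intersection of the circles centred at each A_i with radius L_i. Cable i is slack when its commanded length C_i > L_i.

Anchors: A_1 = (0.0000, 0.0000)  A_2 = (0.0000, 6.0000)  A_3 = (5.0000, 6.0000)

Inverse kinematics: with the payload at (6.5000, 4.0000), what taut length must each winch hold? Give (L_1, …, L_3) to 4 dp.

(7.6322, 6.8007, 2.5000)

L_1 = √((0.0000−6.5000)² + (0.0000−4.0000)²) = 7.6322
L_2 = √((0.0000−6.5000)² + (6.0000−4.0000)²) = 6.8007
L_3 = √((5.0000−6.5000)² + (6.0000−4.0000)²) = 2.5000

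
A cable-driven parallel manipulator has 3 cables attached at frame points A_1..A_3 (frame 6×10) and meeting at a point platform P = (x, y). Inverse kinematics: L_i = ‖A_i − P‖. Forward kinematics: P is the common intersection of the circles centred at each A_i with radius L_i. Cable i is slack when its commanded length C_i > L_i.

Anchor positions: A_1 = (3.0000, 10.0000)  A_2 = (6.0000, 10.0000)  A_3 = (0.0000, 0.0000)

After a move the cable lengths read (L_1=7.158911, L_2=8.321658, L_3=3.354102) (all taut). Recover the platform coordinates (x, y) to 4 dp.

(1.5000, 3.0000)

each cable: (A_i−P)·(A_i−P) = L_i²; let q_i = ‖A_i‖²−L_i²
q_1 = 9.0000+100.0000−51.2500 = 57.7500
row 1: -6.0000x + 0.0000y = -9.0000  (q_2=66.7500)
row 2: 6.0000x + 20.0000y = 69.0000  (q_3=-11.2500)
Cramer on rows 1–2 → x = 1.5000, y = 3.0000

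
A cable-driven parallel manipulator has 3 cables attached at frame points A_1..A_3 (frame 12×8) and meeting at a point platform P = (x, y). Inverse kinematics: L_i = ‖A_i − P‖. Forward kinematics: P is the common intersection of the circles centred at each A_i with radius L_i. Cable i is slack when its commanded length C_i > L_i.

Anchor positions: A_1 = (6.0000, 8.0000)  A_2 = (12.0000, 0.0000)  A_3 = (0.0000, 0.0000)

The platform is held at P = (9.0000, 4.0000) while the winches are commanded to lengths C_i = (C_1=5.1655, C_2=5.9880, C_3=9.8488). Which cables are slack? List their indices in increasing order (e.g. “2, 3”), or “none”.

1, 2

cable 1: L_1 = ‖A_1−P‖ = 5.0000;  C_1 = 5.1655 → slack
cable 2: L_2 = ‖A_2−P‖ = 5.0000;  C_2 = 5.9880 → slack
cable 3: L_3 = ‖A_3−P‖ = 9.8489;  C_3 = 9.8488 → taut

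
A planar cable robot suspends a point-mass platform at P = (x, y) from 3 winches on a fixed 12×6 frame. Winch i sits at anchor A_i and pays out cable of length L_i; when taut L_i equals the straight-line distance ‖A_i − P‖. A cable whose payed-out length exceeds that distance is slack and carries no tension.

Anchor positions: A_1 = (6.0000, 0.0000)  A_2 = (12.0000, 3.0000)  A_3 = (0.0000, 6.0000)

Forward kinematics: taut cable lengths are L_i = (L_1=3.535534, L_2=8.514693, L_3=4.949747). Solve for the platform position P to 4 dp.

(3.5000, 2.5000)

each cable: (A_i−P)·(A_i−P) = L_i²; let q_i = ‖A_i‖²−L_i²
q_1 = 36.0000+0.0000−12.5000 = 23.5000
row 1: -12.0000x − 6.0000y = -57.0000  (q_2=80.5000)
row 2: 12.0000x − 12.0000y = 12.0000  (q_3=11.5000)
Cramer on rows 1–2 → x = 3.5000, y = 2.5000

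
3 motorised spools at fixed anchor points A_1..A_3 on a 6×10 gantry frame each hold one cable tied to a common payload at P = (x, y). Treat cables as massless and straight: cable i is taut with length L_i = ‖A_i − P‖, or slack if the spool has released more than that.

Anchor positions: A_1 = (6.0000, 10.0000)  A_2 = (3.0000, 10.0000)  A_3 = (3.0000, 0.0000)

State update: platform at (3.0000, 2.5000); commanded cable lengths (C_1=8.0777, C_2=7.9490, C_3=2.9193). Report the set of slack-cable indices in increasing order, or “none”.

2, 3

i=1: geometric 8.0777 vs commanded 8.0777 ⇒ taut
i=2: geometric 7.5000 vs commanded 7.9490 ⇒ slack
i=3: geometric 2.5000 vs commanded 2.9193 ⇒ slack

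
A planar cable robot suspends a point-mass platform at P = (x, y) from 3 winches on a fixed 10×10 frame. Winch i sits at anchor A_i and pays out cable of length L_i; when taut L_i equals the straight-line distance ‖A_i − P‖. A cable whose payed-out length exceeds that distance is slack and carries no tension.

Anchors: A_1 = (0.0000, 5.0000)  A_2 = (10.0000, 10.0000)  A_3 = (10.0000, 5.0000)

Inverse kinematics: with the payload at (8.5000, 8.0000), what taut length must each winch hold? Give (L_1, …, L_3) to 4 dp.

L_1 = √((0.0000−8.5000)² + (5.0000−8.0000)²) = 9.0139
L_2 = √((10.0000−8.5000)² + (10.0000−8.0000)²) = 2.5000
L_3 = √((10.0000−8.5000)² + (5.0000−8.0000)²) = 3.3541

(9.0139, 2.5000, 3.3541)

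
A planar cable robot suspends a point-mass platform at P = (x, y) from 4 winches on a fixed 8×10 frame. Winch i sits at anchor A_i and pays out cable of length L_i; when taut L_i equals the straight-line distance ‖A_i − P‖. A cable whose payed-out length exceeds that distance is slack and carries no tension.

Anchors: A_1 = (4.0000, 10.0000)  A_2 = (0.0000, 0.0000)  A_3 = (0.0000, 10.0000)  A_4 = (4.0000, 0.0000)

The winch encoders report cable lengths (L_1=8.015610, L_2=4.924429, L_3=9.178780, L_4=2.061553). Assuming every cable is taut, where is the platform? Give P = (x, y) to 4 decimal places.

(4.5000, 2.0000)

circle eqns → linear via eq_j − eq_1; set q_j = A_j·A_j − L_j²
q_1 = 16.0000+100.0000−64.2500 = 51.7500
8.0000·x + 20.0000·y = q_1−q_2 = 76.0000
8.0000·x + 0.0000·y = q_1−q_3 = 36.0000
0.0000·x + 20.0000·y = q_1−q_4 = 40.0000
solve first two rows → x=4.5000, y=2.0000
check cable 4: ‖A_4−P‖² = 4.2500 ≈ L_4² = 4.2500 ✓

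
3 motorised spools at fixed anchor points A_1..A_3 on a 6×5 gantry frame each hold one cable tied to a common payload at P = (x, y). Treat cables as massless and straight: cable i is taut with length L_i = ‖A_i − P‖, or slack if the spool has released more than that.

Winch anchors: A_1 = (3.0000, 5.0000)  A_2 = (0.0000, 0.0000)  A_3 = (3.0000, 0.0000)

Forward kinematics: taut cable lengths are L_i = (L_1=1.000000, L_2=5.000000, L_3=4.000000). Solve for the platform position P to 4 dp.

circle eqns → linear via eq_j − eq_1; set c_j = A_j·A_j − L_j²
c_1 = 9.0000+25.0000−1.0000 = 33.0000
6.0000·x + 10.0000·y = c_1−c_2 = 58.0000
0.0000·x + 10.0000·y = c_1−c_3 = 40.0000
solve first two rows → x=3.0000, y=4.0000

(3.0000, 4.0000)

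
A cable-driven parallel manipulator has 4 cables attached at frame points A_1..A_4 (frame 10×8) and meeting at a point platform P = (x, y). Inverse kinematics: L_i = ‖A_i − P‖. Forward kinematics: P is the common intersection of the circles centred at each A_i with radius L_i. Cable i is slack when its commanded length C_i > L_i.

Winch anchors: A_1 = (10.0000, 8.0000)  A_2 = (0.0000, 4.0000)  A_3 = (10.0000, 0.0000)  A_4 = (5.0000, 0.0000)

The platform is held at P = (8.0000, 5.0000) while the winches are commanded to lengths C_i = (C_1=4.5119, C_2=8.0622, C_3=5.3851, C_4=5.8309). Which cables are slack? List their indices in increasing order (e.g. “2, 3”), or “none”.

1

cable 1: L_1 = ‖A_1−P‖ = 3.6056;  C_1 = 4.5119 → slack
cable 2: L_2 = ‖A_2−P‖ = 8.0623;  C_2 = 8.0622 → taut
cable 3: L_3 = ‖A_3−P‖ = 5.3852;  C_3 = 5.3851 → taut
cable 4: L_4 = ‖A_4−P‖ = 5.8310;  C_4 = 5.8309 → taut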